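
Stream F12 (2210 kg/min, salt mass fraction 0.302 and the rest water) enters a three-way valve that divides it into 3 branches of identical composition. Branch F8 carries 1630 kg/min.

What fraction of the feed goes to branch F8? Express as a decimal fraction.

0.738

Fraction to F8 = 1630/2210 = 0.7376.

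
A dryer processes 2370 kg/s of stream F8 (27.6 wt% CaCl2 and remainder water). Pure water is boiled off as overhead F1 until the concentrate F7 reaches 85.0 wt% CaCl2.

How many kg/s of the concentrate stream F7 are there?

CaCl2 is conserved: 2370×0.276 = 654.12 kg/s all reports to the concentrate.
Concentrate = 654.12/(target fraction) = 769.55 kg/s.

769.6 kg/s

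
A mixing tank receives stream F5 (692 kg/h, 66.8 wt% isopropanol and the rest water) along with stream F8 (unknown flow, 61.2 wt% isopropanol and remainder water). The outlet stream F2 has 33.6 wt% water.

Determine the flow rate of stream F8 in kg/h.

Let F8 be the unknown flow. Total out = 692 + F8.
water balance: 229.74 + 0.388·F8 = 0.336·(692 + F8)
(0.388 − 0.336)·F8 = 0.336×692 − 229.74 = 2.768
F8 = 2.768 / 0.052 = 53.231 kg/h

53.23 kg/h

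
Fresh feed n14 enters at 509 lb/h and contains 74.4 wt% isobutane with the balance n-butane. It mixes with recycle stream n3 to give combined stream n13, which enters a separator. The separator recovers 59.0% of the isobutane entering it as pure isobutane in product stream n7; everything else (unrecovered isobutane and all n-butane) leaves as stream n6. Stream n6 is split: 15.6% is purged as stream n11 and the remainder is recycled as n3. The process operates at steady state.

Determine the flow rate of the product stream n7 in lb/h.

341.7 lb/h

isobutane in n13: m_A = 509×0.744 + (1−0.156)·(1−0.590)·m_A, so m_A = 378.7/0.6540 = 579.08 lb/h.
Product n7 = 0.590×579.08 = 341.66 lb/h.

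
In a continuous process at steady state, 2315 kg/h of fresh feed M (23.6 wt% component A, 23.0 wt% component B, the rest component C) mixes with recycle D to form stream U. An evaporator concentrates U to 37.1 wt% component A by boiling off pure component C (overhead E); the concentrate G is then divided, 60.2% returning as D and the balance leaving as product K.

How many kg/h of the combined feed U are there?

Overall component A balance (none leaves overhead): component A in fresh feed = component A in product, i.e. 2315×0.236 = (1−0.602)·G·0.371.
G = 546.34/(0.371×0.398) = 3700 kg/h.
Recycle D = 0.602×3700 = 2227.4 kg/h.
Combined feed U = 2315 + 2227.4 = 4542.4 kg/h.

4542 kg/h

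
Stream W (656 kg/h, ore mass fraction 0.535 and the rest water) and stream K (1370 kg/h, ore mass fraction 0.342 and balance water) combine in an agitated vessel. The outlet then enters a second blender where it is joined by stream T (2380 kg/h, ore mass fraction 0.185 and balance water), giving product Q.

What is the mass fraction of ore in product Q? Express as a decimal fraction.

0.286

Overall, product flow = 4406 kg/h.
ore in = 656×0.535 + 1370×0.342 + 2380×0.185 = 1259.8 kg/h.
ore fraction in Q = 0.286.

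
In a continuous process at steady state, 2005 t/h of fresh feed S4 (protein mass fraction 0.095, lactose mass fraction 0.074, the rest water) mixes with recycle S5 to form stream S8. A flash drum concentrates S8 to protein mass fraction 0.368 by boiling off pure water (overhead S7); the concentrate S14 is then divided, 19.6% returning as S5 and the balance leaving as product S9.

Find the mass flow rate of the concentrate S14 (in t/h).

Overall protein balance (none leaves overhead): protein in fresh feed = protein in product, i.e. 2005×0.095 = (1−0.196)·S14·0.368.
S14 = 190.47/(0.368×0.804) = 643.78 t/h.

643.8 t/h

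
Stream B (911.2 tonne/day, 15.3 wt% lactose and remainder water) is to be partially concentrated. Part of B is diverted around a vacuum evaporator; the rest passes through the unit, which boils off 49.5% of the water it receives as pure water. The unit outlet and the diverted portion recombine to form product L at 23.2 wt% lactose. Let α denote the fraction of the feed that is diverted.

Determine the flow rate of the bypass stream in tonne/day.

171.1 tonne/day

All 911.2×0.153 = 139.41 tonne/day of lactose reaches L, so L = 139.41/0.232 = 600.92 tonne/day and vapour = 310.28 tonne/day.
The evaporator receives (1−α)·911.2 of feed at 0.847 water and removes 0.495 of that water:
0.495×0.847×(1−α)×911.2 = 310.28
(1−α) = 310.28/382.03 = 0.8122;  α = 0.1878.
Bypass flow = 0.1878×911.2 = 171.14 tonne/day.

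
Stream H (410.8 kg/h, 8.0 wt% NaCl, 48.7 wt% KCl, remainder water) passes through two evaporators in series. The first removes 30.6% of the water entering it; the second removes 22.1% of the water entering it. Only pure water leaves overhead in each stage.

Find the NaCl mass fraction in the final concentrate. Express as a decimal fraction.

water in feed = 410.8×0.433 = 177.88 kg/h.
After stage 1: water left = (1−0.306)×177.88 = 123.45; stream total = 356.37 kg/h.
After stage 2: water left = (1−0.221)×123.45 = 96.165; final concentrate = 329.09 kg/h.
NaCl fraction = 32.864/329.09 = 0.0999.

0.0999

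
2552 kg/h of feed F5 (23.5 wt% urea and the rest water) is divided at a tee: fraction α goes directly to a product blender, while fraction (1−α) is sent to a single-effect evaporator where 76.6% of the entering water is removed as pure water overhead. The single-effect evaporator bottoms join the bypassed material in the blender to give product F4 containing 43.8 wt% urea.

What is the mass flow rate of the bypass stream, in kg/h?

533.6 kg/h

All 2552×0.235 = 599.72 kg/h of urea reaches F4, so F4 = 599.72/0.438 = 1369.2 kg/h and vapour = 1182.8 kg/h.
The evaporator receives (1−α)·2552 of feed at 0.765 water and removes 0.766 of that water:
0.766×0.765×(1−α)×2552 = 1182.8
(1−α) = 1182.8/1495.4 = 0.7909;  α = 0.2091.
Bypass flow = 0.2091×2552 = 533.58 kg/h.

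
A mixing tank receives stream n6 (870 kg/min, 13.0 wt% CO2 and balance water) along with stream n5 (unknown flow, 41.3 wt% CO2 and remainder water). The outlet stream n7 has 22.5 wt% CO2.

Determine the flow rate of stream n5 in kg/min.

439.6 kg/min

Let n5 be the unknown flow. Total out = 870 + n5.
CO2 balance: 113.1 + 0.413·n5 = 0.225·(870 + n5)
(0.413 − 0.225)·n5 = 0.225×870 − 113.1 = 82.65
n5 = 82.65 / 0.188 = 439.63 kg/min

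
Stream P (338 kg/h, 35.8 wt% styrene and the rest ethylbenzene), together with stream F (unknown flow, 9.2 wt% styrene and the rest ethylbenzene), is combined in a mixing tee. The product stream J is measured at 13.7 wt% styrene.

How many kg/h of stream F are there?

Let F be the unknown flow. Total out = 338 + F.
styrene balance: 121 + 0.092·F = 0.137·(338 + F)
(0.092 − 0.137)·F = 0.137×338 − 121 = -74.698
F = -74.698 / -0.045 = 1660 kg/h

1660 kg/h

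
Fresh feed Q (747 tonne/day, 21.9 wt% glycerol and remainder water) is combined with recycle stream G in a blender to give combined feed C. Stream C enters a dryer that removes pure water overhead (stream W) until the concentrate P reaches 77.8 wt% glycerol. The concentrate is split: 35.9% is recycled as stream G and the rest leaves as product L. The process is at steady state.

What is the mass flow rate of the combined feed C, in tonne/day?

Overall glycerol balance (none leaves overhead): glycerol in fresh feed = glycerol in product, i.e. 747×0.219 = (1−0.359)·P·0.778.
P = 163.59/(0.778×0.641) = 328.04 tonne/day.
Recycle G = 0.359×328.04 = 117.77 tonne/day.
Combined feed C = 747 + 117.77 = 864.77 tonne/day.

864.8 tonne/day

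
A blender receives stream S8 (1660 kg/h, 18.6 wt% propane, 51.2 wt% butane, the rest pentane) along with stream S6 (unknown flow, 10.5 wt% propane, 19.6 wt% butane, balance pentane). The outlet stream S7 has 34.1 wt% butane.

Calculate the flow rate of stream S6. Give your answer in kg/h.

Let S6 be the unknown flow. Total out = 1660 + S6.
butane balance: 849.92 + 0.196·S6 = 0.341·(1660 + S6)
(0.196 − 0.341)·S6 = 0.341×1660 − 849.92 = -283.86
S6 = -283.86 / -0.145 = 1957.7 kg/h

1958 kg/h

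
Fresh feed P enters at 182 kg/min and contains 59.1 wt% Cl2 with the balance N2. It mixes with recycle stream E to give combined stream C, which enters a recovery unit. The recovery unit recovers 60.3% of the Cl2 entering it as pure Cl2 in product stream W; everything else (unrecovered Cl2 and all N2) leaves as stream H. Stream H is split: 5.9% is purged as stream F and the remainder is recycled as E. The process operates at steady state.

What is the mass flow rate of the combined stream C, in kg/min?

N2 enters only via P and leaves only via the purge: 182×0.409 = 0.059×(N2 in H), and the recovery unit passes all N2, so N2 in C = N2 in H = 1261.7 kg/min.
Cl2 in C: m_A = 182×0.591 + (1−0.059)·(1−0.603)·m_A, so m_A = 107.56/0.6264 = 171.71 kg/min.
C = 171.71 + 1261.7 = 1433.4 kg/min.

1433 kg/min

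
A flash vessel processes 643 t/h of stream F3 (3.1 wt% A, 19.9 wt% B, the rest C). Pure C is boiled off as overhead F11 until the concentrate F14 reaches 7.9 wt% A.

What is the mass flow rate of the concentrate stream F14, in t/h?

252.3 t/h

A is conserved: 643×0.031 = 19.933 t/h all reports to the concentrate.
Concentrate = 19.933/(target fraction) = 252.32 t/h.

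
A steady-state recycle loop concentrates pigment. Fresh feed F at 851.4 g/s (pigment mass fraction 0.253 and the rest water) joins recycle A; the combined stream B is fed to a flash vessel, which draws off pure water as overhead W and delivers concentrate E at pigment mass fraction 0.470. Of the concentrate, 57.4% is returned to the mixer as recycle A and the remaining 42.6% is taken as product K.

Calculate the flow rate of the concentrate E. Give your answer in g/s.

Overall pigment balance (none leaves overhead): pigment in fresh feed = pigment in product, i.e. 851.4×0.253 = (1−0.574)·E·0.470.
E = 215.4/(0.470×0.426) = 1075.8 g/s.

1076 g/s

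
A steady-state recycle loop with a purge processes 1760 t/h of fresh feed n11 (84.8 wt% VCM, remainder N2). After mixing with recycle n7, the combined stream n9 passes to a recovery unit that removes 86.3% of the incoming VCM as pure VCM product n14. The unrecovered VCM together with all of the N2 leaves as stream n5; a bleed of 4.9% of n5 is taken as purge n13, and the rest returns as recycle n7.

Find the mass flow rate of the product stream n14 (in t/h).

1481 t/h

VCM in n9: m_A = 1760×0.848 + (1−0.049)·(1−0.863)·m_A, so m_A = 1492.5/0.8697 = 1716.1 t/h.
Product n14 = 0.863×1716.1 = 1481 t/h.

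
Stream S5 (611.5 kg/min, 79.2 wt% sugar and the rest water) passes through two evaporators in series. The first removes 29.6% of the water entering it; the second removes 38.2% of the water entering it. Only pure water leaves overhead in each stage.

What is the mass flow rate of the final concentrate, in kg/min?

water in feed = 611.5×0.208 = 127.19 kg/min.
After stage 1: water left = (1−0.296)×127.19 = 89.543; stream total = 573.85 kg/min.
After stage 2: water left = (1−0.382)×89.543 = 55.338; final concentrate = 539.65 kg/min.

539.6 kg/min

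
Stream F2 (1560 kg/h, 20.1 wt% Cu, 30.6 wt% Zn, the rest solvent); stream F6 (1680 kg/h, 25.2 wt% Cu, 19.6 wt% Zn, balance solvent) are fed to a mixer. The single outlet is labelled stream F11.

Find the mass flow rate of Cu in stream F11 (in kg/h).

736.9 kg/h

Cu out = Cu in = 1560×0.201 + 1680×0.252 = 736.92 kg/h.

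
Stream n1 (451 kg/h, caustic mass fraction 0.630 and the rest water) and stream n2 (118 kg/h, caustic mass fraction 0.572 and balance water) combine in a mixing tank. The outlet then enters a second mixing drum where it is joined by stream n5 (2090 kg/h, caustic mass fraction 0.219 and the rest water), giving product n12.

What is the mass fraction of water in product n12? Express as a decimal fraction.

0.696

Overall, product flow = 2659 kg/h.
water in = 451×0.370 + 118×0.428 + 2090×0.781 = 1849.7 kg/h.
water fraction in n12 = 0.696.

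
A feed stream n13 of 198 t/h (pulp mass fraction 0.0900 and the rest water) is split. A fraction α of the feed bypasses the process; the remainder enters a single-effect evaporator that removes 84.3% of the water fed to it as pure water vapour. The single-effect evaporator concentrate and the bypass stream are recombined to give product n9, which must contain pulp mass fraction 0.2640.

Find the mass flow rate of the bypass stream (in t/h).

All 198×0.090 = 17.82 t/h of pulp reaches n9, so n9 = 17.82/0.264 = 67.5 t/h and vapour = 130.5 t/h.
The evaporator receives (1−α)·198 of feed at 0.910 water and removes 0.843 of that water:
0.843×0.910×(1−α)×198 = 130.5
(1−α) = 130.5/151.89 = 0.8592;  α = 0.1408.
Bypass flow = 0.1408×198 = 27.885 t/h.

27.89 t/h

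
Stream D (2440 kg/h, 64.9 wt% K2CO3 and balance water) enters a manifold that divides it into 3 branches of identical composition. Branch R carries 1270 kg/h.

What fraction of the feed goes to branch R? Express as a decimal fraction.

0.520

Fraction to R = 1270/2440 = 0.5205.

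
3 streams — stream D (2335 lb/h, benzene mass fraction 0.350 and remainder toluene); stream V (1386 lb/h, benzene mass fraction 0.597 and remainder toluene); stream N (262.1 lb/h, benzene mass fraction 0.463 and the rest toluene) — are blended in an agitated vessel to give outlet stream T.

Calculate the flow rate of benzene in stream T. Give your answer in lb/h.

benzene out = benzene in = 2335×0.350 + 1386×0.597 + 262.1×0.463 = 1766 lb/h.

1766 lb/h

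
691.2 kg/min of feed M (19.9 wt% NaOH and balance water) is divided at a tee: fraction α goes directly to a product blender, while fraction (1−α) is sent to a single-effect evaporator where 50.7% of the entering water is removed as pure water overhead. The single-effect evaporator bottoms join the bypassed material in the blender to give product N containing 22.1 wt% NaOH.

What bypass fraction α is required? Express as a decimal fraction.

0.755

All 691.2×0.199 = 137.55 kg/min of NaOH reaches N, so N = 137.55/0.221 = 622.39 kg/min and vapour = 68.807 kg/min.
The evaporator receives (1−α)·691.2 of feed at 0.801 water and removes 0.507 of that water:
0.507×0.801×(1−α)×691.2 = 68.807
(1−α) = 68.807/280.7 = 0.2451;  α = 0.7549.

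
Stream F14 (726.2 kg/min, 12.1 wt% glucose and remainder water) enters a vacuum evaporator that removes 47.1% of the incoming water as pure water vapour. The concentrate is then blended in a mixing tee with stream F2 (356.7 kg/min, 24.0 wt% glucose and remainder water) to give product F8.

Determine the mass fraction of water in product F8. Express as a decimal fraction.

Vapour removed = 0.471×0.879×726.2 = 300.65 kg/min; concentrate = 425.55 kg/min.
water reaching the mixer = 337.68 (from concentrate) + 356.7×0.760 = 608.77 kg/min.
Product flow = 425.55 + 356.7 = 782.25 kg/min; water fraction = 0.778.

0.778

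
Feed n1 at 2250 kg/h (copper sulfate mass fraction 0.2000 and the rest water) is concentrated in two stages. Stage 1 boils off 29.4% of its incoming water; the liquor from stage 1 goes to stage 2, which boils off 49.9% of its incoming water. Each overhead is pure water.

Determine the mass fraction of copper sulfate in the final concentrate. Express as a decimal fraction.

0.4141

water in feed = 2250×0.800 = 1800 kg/h.
After stage 1: water left = (1−0.294)×1800 = 1270.8; stream total = 1720.8 kg/h.
After stage 2: water left = (1−0.499)×1270.8 = 636.67; final concentrate = 1086.7 kg/h.
copper sulfate fraction = 450/1086.7 = 0.4141.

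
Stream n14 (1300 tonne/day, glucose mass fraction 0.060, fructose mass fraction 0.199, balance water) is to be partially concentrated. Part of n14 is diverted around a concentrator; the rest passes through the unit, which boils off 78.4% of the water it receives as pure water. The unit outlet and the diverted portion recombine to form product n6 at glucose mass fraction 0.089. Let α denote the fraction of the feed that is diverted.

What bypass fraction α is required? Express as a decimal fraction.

0.439

All 1300×0.060 = 78 tonne/day of glucose reaches n6, so n6 = 78/0.089 = 876.4 tonne/day and vapour = 423.6 tonne/day.
The evaporator receives (1−α)·1300 of feed at 0.741 water and removes 0.784 of that water:
0.784×0.741×(1−α)×1300 = 423.6
(1−α) = 423.6/755.23 = 0.5609;  α = 0.4391.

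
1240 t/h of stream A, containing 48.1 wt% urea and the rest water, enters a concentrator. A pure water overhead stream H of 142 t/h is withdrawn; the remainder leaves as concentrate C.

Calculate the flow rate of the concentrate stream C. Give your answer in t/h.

Concentrate = 1240 − 142 = 1098 t/h.

1098 t/h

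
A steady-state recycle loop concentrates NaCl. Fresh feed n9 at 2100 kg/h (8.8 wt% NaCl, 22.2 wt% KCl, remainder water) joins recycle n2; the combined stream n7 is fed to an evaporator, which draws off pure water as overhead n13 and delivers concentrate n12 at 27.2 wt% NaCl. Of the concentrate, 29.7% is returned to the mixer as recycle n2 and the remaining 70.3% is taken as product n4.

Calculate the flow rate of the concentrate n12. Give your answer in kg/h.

966.4 kg/h

Overall NaCl balance (none leaves overhead): NaCl in fresh feed = NaCl in product, i.e. 2100×0.088 = (1−0.297)·n12·0.272.
n12 = 184.8/(0.272×0.703) = 966.45 kg/h.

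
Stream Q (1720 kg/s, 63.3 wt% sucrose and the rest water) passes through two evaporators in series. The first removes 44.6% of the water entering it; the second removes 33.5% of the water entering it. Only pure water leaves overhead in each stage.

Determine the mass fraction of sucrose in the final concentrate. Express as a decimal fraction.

water in feed = 1720×0.367 = 631.24 kg/s.
After stage 1: water left = (1−0.446)×631.24 = 349.71; stream total = 1438.5 kg/s.
After stage 2: water left = (1−0.335)×349.71 = 232.56; final concentrate = 1321.3 kg/s.
sucrose fraction = 1088.8/1321.3 = 0.824.

0.824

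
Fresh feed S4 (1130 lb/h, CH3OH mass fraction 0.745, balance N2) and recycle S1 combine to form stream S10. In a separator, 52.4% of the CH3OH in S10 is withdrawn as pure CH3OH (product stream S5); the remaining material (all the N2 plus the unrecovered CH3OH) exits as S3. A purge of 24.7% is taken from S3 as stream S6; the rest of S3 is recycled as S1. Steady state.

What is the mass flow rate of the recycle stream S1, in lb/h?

N2 enters only via S4 and leaves only via the purge: 1130×0.255 = 0.247×(N2 in S3), and the separator passes all N2, so N2 in S10 = N2 in S3 = 1166.6 lb/h.
CH3OH in S10: m_A = 1130×0.745 + (1−0.247)·(1−0.524)·m_A, so m_A = 841.85/0.6416 = 1312.2 lb/h.
S3 = (1−0.524)×1312.2 + 1166.6 = 1791.2 lb/h.
Recycle S1 = (1−0.247)×1791.2 = 1348.8 lb/h.

1349 lb/h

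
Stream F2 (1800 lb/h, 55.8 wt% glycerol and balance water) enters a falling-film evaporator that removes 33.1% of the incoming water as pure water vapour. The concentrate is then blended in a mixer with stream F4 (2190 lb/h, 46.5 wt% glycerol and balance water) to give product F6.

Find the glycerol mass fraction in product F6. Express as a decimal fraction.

0.5428

Vapour removed = 0.331×0.442×1800 = 263.34 lb/h; concentrate = 1536.7 lb/h.
glycerol reaching the mixer = 1004.4 (from concentrate) + 2190×0.465 = 2022.8 lb/h.
Product flow = 1536.7 + 2190 = 3726.7 lb/h; glycerol fraction = 0.5428.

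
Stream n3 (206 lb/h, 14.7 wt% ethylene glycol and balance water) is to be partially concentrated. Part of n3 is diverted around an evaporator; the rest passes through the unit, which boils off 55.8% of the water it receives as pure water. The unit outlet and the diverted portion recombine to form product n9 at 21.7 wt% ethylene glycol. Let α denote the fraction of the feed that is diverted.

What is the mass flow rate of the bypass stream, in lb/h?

All 206×0.147 = 30.282 lb/h of ethylene glycol reaches n9, so n9 = 30.282/0.217 = 139.55 lb/h and vapour = 66.452 lb/h.
The evaporator receives (1−α)·206 of feed at 0.853 water and removes 0.558 of that water:
0.558×0.853×(1−α)×206 = 66.452
(1−α) = 66.452/98.051 = 0.6777;  α = 0.3223.
Bypass flow = 0.3223×206 = 66.388 lb/h.

66.39 lb/h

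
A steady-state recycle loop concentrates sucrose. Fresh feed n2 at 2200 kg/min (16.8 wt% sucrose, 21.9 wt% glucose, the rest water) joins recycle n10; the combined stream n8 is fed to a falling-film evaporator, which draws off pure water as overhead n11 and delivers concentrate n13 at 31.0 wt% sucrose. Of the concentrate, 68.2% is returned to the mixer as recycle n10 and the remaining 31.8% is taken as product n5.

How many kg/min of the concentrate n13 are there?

3749 kg/min

Overall sucrose balance (none leaves overhead): sucrose in fresh feed = sucrose in product, i.e. 2200×0.168 = (1−0.682)·n13·0.310.
n13 = 369.6/(0.310×0.318) = 3749.2 kg/min.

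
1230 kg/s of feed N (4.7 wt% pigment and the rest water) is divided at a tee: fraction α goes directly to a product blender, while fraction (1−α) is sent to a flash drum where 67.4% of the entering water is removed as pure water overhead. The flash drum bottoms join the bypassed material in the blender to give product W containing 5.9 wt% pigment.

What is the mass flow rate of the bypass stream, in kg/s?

840.5 kg/s

All 1230×0.047 = 57.81 kg/s of pigment reaches W, so W = 57.81/0.059 = 979.83 kg/s and vapour = 250.17 kg/s.
The evaporator receives (1−α)·1230 of feed at 0.953 water and removes 0.674 of that water:
0.674×0.953×(1−α)×1230 = 250.17
(1−α) = 250.17/790.06 = 0.3166;  α = 0.6834.
Bypass flow = 0.6834×1230 = 840.52 kg/s.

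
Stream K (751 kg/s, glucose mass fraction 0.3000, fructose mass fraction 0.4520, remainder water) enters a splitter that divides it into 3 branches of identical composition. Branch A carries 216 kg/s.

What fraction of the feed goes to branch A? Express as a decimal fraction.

0.288

Fraction to A = 216/751 = 0.2876.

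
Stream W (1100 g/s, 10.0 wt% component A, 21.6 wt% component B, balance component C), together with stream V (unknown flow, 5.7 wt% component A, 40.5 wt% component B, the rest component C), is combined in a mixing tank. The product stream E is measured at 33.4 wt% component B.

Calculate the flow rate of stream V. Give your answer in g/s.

Let V be the unknown flow. Total out = 1100 + V.
component B balance: 237.6 + 0.405·V = 0.334·(1100 + V)
(0.405 − 0.334)·V = 0.334×1100 − 237.6 = 129.8
V = 129.8 / 0.071 = 1828.2 g/s

1828 g/s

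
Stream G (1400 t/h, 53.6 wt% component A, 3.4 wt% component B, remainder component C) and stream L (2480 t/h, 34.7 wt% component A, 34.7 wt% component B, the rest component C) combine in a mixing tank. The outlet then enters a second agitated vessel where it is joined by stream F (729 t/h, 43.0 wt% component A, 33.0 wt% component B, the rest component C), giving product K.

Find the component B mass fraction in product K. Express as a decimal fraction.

Overall, product flow = 4609 t/h.
component B in = 1400×0.034 + 2480×0.347 + 729×0.330 = 1148.7 t/h.
component B fraction in K = 0.249.

0.249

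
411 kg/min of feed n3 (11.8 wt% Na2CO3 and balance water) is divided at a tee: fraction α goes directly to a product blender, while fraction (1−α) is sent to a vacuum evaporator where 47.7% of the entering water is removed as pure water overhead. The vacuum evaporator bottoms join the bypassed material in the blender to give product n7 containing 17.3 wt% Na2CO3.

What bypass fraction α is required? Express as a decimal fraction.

0.244

All 411×0.118 = 48.498 kg/min of Na2CO3 reaches n7, so n7 = 48.498/0.173 = 280.34 kg/min and vapour = 130.66 kg/min.
The evaporator receives (1−α)·411 of feed at 0.882 water and removes 0.477 of that water:
0.477×0.882×(1−α)×411 = 130.66
(1−α) = 130.66/172.91 = 0.7557;  α = 0.2443.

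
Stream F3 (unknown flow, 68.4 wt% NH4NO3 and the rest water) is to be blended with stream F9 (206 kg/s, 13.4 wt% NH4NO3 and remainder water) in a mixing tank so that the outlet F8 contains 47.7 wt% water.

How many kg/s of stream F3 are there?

Let F3 be the unknown flow. Total out = 206 + F3.
water balance: 178.4 + 0.316·F3 = 0.477·(206 + F3)
(0.316 − 0.477)·F3 = 0.477×206 − 178.4 = -80.134
F3 = -80.134 / -0.161 = 497.73 kg/s

497.7 kg/s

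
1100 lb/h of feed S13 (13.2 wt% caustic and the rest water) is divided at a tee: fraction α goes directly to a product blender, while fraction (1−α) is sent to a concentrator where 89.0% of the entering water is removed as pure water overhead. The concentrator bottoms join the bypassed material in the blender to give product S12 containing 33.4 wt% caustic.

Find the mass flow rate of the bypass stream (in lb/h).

All 1100×0.132 = 145.2 lb/h of caustic reaches S12, so S12 = 145.2/0.334 = 434.73 lb/h and vapour = 665.27 lb/h.
The evaporator receives (1−α)·1100 of feed at 0.868 water and removes 0.890 of that water:
0.890×0.868×(1−α)×1100 = 665.27
(1−α) = 665.27/849.77 = 0.7829;  α = 0.2171.
Bypass flow = 0.2171×1100 = 238.83 lb/h.

238.8 lb/h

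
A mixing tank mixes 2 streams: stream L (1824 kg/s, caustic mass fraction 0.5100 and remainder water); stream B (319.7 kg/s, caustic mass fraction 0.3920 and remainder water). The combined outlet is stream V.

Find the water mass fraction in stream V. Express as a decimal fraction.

Total flow out = 1824 + 319.7 = 2143.7 kg/s.
water in = 1824×0.490 + 319.7×0.608 = 1088.1 kg/s.
water mass fraction in V = 1088.1/2143.7 = 0.5076.

0.5076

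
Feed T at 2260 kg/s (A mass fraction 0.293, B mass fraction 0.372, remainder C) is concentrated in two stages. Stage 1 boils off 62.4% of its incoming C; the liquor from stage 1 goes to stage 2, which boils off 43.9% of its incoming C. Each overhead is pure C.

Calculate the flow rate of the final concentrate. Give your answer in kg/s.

1663 kg/s

C in feed = 2260×0.335 = 757.1 kg/s.
After stage 1: C left = (1−0.624)×757.1 = 284.67; stream total = 1787.6 kg/s.
After stage 2: C left = (1−0.439)×284.67 = 159.7; final concentrate = 1662.6 kg/s.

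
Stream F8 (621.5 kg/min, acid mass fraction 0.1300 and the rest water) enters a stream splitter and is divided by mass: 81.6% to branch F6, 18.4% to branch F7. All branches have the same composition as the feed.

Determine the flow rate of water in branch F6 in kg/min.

Branch F6 total = 0.816×621.5 = 507.14 kg/min.
water in F6 = 0.870×507.14 = 441.22 kg/min.

441.2 kg/min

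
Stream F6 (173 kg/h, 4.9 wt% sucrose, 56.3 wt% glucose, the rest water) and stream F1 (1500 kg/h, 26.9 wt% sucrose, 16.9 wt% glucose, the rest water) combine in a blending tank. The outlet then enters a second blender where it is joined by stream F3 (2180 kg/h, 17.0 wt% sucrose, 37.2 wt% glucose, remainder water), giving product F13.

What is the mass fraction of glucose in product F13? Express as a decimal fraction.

0.302

Overall, product flow = 3853 kg/h.
glucose in = 173×0.563 + 1500×0.169 + 2180×0.372 = 1161.9 kg/h.
glucose fraction in F13 = 0.302.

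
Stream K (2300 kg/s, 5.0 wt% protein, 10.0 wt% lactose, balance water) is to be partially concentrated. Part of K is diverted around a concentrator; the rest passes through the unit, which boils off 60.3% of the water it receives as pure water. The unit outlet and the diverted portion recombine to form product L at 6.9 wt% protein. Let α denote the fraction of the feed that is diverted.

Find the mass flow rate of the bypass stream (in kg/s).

1064 kg/s

All 2300×0.050 = 115 kg/s of protein reaches L, so L = 115/0.069 = 1666.7 kg/s and vapour = 633.33 kg/s.
The evaporator receives (1−α)·2300 of feed at 0.850 water and removes 0.603 of that water:
0.603×0.850×(1−α)×2300 = 633.33
(1−α) = 633.33/1178.9 = 0.5372;  α = 0.4628.
Bypass flow = 0.4628×2300 = 1064.3 kg/s.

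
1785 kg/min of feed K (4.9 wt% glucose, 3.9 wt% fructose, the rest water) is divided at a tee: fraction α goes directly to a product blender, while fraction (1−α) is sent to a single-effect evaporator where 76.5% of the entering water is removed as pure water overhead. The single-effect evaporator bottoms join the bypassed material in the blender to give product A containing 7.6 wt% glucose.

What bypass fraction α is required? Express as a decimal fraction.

All 1785×0.049 = 87.465 kg/min of glucose reaches A, so A = 87.465/0.076 = 1150.9 kg/min and vapour = 634.14 kg/min.
The evaporator receives (1−α)·1785 of feed at 0.912 water and removes 0.765 of that water:
0.765×0.912×(1−α)×1785 = 634.14
(1−α) = 634.14/1245.4 = 0.5092;  α = 0.4908.

0.491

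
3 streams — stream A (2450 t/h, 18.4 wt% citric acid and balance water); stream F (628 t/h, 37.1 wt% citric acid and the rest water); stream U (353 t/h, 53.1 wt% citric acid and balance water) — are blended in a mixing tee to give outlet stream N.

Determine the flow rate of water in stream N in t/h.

water out = water in = 2450×0.816 + 628×0.629 + 353×0.469 = 2559.8 t/h.

2560 t/h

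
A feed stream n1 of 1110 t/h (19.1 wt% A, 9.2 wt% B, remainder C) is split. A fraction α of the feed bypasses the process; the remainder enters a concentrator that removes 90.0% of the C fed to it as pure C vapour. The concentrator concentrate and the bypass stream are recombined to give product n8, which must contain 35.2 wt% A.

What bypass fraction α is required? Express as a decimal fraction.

All 1110×0.191 = 212.01 t/h of A reaches n8, so n8 = 212.01/0.352 = 602.3 t/h and vapour = 507.7 t/h.
The evaporator receives (1−α)·1110 of feed at 0.717 C and removes 0.900 of that C:
0.900×0.717×(1−α)×1110 = 507.7
(1−α) = 507.7/716.28 = 0.7088;  α = 0.2912.

0.291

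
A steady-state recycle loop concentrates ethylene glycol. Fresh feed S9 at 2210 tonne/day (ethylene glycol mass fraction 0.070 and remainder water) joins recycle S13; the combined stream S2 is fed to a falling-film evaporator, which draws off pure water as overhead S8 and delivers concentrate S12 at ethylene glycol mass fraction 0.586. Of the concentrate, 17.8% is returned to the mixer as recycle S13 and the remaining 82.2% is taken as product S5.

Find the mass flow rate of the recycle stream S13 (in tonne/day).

57.17 tonne/day

Overall ethylene glycol balance (none leaves overhead): ethylene glycol in fresh feed = ethylene glycol in product, i.e. 2210×0.070 = (1−0.178)·S12·0.586.
S12 = 154.7/(0.586×0.822) = 321.16 tonne/day.
Recycle S13 = 0.178×321.16 = 57.166 tonne/day.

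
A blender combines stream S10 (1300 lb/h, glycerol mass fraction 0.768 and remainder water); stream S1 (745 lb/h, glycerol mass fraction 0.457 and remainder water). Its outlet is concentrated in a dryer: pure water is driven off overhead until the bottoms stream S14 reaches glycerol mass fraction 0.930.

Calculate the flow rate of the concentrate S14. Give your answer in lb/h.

1440 lb/h

glycerol entering = 1300×0.768 + 745×0.457 = 1338.9 lb/h.
All glycerol reports to S14, so S14 = 1338.9/0.930 = 1439.6 lb/h.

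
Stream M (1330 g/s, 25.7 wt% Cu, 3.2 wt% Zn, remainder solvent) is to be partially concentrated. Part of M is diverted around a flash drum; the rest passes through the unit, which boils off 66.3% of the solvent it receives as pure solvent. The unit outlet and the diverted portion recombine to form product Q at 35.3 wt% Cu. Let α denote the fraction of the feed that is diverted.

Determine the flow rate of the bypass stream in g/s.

562.7 g/s

All 1330×0.257 = 341.81 g/s of Cu reaches Q, so Q = 341.81/0.353 = 968.3 g/s and vapour = 361.7 g/s.
The evaporator receives (1−α)·1330 of feed at 0.711 solvent and removes 0.663 of that solvent:
0.663×0.711×(1−α)×1330 = 361.7
(1−α) = 361.7/626.95 = 0.5769;  α = 0.4231.
Bypass flow = 0.4231×1330 = 562.7 g/s.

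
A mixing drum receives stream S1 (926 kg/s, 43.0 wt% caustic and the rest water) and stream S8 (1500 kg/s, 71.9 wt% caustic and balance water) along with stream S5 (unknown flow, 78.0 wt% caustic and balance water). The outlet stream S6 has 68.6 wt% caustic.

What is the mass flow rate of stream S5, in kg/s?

1995 kg/s

Let S5 be the unknown flow. Total out = 2426 + S5.
caustic balance: 1476.7 + 0.780·S5 = 0.686·(2426 + S5)
(0.780 − 0.686)·S5 = 0.686×2426 − 1476.7 = 187.56
S5 = 187.56 / 0.094 = 1995.3 kg/s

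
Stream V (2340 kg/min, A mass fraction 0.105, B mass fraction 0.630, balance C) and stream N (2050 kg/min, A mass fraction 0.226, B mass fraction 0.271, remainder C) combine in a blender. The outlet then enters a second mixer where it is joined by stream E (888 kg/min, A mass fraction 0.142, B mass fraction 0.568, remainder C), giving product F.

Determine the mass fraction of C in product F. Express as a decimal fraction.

0.362

Overall, product flow = 5278 kg/min.
C in = 2340×0.265 + 2050×0.503 + 888×0.290 = 1908.8 kg/min.
C fraction in F = 0.362.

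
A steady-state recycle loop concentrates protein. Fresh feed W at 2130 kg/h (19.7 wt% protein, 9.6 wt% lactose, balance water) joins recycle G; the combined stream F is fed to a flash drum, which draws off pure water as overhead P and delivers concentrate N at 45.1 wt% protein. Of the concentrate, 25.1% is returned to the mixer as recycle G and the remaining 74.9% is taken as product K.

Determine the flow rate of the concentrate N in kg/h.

1242 kg/h

Overall protein balance (none leaves overhead): protein in fresh feed = protein in product, i.e. 2130×0.197 = (1−0.251)·N·0.451.
N = 419.61/(0.451×0.749) = 1242.2 kg/h.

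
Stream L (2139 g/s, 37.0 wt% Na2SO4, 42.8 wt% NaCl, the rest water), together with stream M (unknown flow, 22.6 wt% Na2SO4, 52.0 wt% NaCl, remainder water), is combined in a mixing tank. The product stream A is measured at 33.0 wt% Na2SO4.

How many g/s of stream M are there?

Let M be the unknown flow. Total out = 2139 + M.
Na2SO4 balance: 791.43 + 0.226·M = 0.330·(2139 + M)
(0.226 − 0.330)·M = 0.330×2139 − 791.43 = -85.56
M = -85.56 / -0.104 = 822.69 g/s

822.7 g/s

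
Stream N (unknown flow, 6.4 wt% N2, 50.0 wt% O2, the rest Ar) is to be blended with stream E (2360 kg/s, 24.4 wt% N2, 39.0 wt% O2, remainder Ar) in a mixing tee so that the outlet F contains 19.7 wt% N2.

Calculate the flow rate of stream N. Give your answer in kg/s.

Let N be the unknown flow. Total out = 2360 + N.
N2 balance: 575.84 + 0.064·N = 0.197·(2360 + N)
(0.064 − 0.197)·N = 0.197×2360 − 575.84 = -110.92
N = -110.92 / -0.133 = 833.98 kg/s

834 kg/s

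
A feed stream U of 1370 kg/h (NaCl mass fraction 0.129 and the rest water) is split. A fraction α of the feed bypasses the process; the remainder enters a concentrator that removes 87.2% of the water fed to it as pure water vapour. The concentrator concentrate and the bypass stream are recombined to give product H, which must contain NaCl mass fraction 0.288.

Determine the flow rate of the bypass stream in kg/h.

374.2 kg/h

All 1370×0.129 = 176.73 kg/h of NaCl reaches H, so H = 176.73/0.288 = 613.65 kg/h and vapour = 756.35 kg/h.
The evaporator receives (1−α)·1370 of feed at 0.871 water and removes 0.872 of that water:
0.872×0.871×(1−α)×1370 = 756.35
(1−α) = 756.35/1040.5 = 0.7269;  α = 0.2731.
Bypass flow = 0.2731×1370 = 374.16 kg/h.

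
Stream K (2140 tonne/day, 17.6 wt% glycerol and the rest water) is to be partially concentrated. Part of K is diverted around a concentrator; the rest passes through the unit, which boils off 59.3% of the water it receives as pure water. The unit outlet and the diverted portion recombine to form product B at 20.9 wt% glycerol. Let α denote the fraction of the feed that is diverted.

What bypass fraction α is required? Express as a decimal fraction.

All 2140×0.176 = 376.64 tonne/day of glycerol reaches B, so B = 376.64/0.209 = 1802.1 tonne/day and vapour = 337.89 tonne/day.
The evaporator receives (1−α)·2140 of feed at 0.824 water and removes 0.593 of that water:
0.593×0.824×(1−α)×2140 = 337.89
(1−α) = 337.89/1045.7 = 0.3231;  α = 0.6769.

0.677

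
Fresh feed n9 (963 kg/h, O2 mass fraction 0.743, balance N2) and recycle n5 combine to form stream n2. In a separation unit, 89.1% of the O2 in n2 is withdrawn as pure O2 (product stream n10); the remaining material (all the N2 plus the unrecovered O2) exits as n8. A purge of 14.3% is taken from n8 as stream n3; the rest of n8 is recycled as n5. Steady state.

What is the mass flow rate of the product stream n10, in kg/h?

O2 in n2: m_A = 963×0.743 + (1−0.143)·(1−0.891)·m_A, so m_A = 715.51/0.9066 = 789.23 kg/h.
Product n10 = 0.891×789.23 = 703.21 kg/h.

703.2 kg/h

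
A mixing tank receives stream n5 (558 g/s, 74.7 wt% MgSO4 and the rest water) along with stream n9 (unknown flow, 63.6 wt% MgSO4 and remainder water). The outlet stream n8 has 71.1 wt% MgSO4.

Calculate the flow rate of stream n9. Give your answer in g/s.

267.8 g/s

Let n9 be the unknown flow. Total out = 558 + n9.
MgSO4 balance: 416.83 + 0.636·n9 = 0.711·(558 + n9)
(0.636 − 0.711)·n9 = 0.711×558 − 416.83 = -20.088
n9 = -20.088 / -0.075 = 267.84 g/s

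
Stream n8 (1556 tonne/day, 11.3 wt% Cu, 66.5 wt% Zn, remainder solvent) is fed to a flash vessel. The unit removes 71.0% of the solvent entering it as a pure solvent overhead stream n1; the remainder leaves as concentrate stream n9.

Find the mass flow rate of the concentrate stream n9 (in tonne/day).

1311 tonne/day

solvent entering = 1556×0.222 = 345.43 tonne/day; overhead removed = 0.710×345.43 = 245.26 tonne/day.
Concentrate = 1556 − 245.26 = 1310.7 tonne/day.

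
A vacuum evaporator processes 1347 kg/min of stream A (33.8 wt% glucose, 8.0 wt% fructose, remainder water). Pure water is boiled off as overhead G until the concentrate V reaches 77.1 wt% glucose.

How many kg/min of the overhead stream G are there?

glucose is conserved: 1347×0.338 = 455.29 kg/min all reports to the concentrate.
Concentrate = 455.29/(target fraction) = 590.51 kg/min.
Overhead = 1347 − 590.51 = 756.49 kg/min.

756.5 kg/min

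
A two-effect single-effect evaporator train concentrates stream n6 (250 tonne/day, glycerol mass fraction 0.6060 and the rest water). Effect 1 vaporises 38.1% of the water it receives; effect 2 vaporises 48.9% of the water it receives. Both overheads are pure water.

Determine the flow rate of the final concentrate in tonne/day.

182.7 tonne/day

water in feed = 250×0.394 = 98.5 tonne/day.
After stage 1: water left = (1−0.381)×98.5 = 60.971; stream total = 212.47 tonne/day.
After stage 2: water left = (1−0.489)×60.971 = 31.156; final concentrate = 182.66 tonne/day.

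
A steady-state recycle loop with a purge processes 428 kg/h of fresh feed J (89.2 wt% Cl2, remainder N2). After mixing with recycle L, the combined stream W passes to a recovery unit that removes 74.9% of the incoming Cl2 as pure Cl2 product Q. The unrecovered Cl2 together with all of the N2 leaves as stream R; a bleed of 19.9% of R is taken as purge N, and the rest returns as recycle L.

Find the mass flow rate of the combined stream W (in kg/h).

710.1 kg/h

N2 enters only via J and leaves only via the purge: 428×0.108 = 0.199×(N2 in R), and the recovery unit passes all N2, so N2 in W = N2 in R = 232.28 kg/h.
Cl2 in W: m_A = 428×0.892 + (1−0.199)·(1−0.749)·m_A, so m_A = 381.78/0.7989 = 477.85 kg/h.
W = 477.85 + 232.28 = 710.13 kg/h.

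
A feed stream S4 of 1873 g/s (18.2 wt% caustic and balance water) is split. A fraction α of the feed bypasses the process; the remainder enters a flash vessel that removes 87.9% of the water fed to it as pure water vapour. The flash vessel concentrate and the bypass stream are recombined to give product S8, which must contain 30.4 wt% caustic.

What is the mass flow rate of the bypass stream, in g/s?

827.6 g/s

All 1873×0.182 = 340.89 g/s of caustic reaches S8, so S8 = 340.89/0.304 = 1121.3 g/s and vapour = 751.66 g/s.
The evaporator receives (1−α)·1873 of feed at 0.818 water and removes 0.879 of that water:
0.879×0.818×(1−α)×1873 = 751.66
(1−α) = 751.66/1346.7 = 0.5581;  α = 0.4419.
Bypass flow = 0.4419×1873 = 827.6 g/s.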